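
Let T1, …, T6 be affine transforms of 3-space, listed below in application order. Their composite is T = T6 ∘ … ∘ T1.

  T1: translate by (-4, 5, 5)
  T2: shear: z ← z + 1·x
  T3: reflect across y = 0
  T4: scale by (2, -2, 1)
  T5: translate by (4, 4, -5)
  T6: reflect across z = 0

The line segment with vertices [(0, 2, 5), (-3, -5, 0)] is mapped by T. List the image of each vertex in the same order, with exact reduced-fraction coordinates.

T1 translate by (-4, 5, 5): (0, 2, 5) → (-4, 7, 10); (-3, -5, 0) → (-7, 0, 5)
T2 shear: z ← z + 1·x: (-4, 7, 10) → (-4, 7, 6); (-7, 0, 5) → (-7, 0, -2)
T3 reflect across y = 0: (-4, 7, 6) → (-4, -7, 6); (-7, 0, -2) → (-7, 0, -2)
T4 scale by (2, -2, 1): (-4, -7, 6) → (-8, 14, 6); (-7, 0, -2) → (-14, 0, -2)
T5 translate by (4, 4, -5): (-8, 14, 6) → (-4, 18, 1); (-14, 0, -2) → (-10, 4, -7)
T6 reflect across z = 0: (-4, 18, 1) → (-4, 18, -1); (-10, 4, -7) → (-10, 4, 7)

image vertices: (-4, 18, -1), (-10, 4, 7)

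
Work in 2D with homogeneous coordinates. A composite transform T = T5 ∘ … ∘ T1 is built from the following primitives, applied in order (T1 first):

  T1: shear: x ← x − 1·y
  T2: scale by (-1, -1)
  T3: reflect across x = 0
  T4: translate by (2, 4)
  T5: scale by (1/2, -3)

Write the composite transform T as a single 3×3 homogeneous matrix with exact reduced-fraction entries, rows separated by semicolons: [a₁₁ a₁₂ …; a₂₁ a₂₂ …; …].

T = [1/2 -1/2 1; 0 3 -12; 0 0 1]

T1 = [1 -1 0; 0 1 0; 0 0 1]
T2·T1 = [-1 1 0; 0 -1 0; 0 0 1]
T3·…·T1 = [1 -1 0; 0 -1 0; 0 0 1]
T4·…·T1 = [1 -1 2; 0 -1 4; 0 0 1]
T5·…·T1 = [1/2 -1/2 1; 0 3 -12; 0 0 1]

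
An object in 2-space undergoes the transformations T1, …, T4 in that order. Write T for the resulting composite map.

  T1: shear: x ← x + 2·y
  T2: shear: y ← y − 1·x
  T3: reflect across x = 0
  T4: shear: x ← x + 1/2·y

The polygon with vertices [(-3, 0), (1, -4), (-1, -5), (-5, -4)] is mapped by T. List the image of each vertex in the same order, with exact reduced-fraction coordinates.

image vertices: (9/2, 3), (17/2, 3), (14, 6), (35/2, 9)

T1 shear: x ← x + 2·y: (-3, 0) → (-3, 0); (1, -4) → (-7, -4); (-1, -5) → (-11, -5); (-5, -4) → (-13, -4)
T2 shear: y ← y − 1·x: (-3, 0) → (-3, 3); (-7, -4) → (-7, 3); (-11, -5) → (-11, 6); (-13, -4) → (-13, 9)
T3 reflect across x = 0: (-3, 3) → (3, 3); (-7, 3) → (7, 3); (-11, 6) → (11, 6); (-13, 9) → (13, 9)
T4 shear: x ← x + 1/2·y: (3, 3) → (9/2, 3); (7, 3) → (17/2, 3); (11, 6) → (14, 6); (13, 9) → (35/2, 9)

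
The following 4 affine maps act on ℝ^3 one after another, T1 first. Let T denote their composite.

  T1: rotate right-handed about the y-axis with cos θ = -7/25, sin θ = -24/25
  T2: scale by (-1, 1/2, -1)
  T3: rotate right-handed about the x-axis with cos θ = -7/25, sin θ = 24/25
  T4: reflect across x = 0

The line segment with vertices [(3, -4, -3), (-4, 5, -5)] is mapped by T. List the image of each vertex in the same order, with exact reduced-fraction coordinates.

image vertices: (51/25, 2582/625, -549/625), (148/25, -3803/1250, 1073/625)

T1 rotate right-handed about the y-axis with cos θ = -7/25, sin θ = -24/25: (3, -4, -3) → (51/25, -4, 93/25); (-4, 5, -5) → (148/25, 5, -61/25)
T2 scale by (-1, 1/2, -1): (51/25, -4, 93/25) → (-51/25, -2, -93/25); (148/25, 5, -61/25) → (-148/25, 5/2, 61/25)
T3 rotate right-handed about the x-axis with cos θ = -7/25, sin θ = 24/25: (-51/25, -2, -93/25) → (-51/25, 2582/625, -549/625); (-148/25, 5/2, 61/25) → (-148/25, -3803/1250, 1073/625)
T4 reflect across x = 0: (-51/25, 2582/625, -549/625) → (51/25, 2582/625, -549/625); (-148/25, -3803/1250, 1073/625) → (148/25, -3803/1250, 1073/625)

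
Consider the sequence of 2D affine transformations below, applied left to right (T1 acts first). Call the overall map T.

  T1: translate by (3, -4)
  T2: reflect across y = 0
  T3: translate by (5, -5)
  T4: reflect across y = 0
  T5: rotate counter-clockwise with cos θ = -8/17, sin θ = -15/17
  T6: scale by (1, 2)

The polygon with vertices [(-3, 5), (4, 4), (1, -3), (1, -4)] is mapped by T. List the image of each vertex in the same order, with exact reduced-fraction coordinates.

image vertices: (50/17, -246/17), (-21/17, -440/17), (-6, -14), (-117/17, -222/17)

T1 translate by (3, -4): (-3, 5) → (0, 1); (4, 4) → (7, 0); (1, -3) → (4, -7); (1, -4) → (4, -8)
T2 reflect across y = 0: (0, 1) → (0, -1); (7, 0) → (7, 0); (4, -7) → (4, 7); (4, -8) → (4, 8)
T3 translate by (5, -5): (0, -1) → (5, -6); (7, 0) → (12, -5); (4, 7) → (9, 2); (4, 8) → (9, 3)
T4 reflect across y = 0: (5, -6) → (5, 6); (12, -5) → (12, 5); (9, 2) → (9, -2); (9, 3) → (9, -3)
T5 rotate counter-clockwise with cos θ = -8/17, sin θ = -15/17: (5, 6) → (50/17, -123/17); (12, 5) → (-21/17, -220/17); (9, -2) → (-6, -7); (9, -3) → (-117/17, -111/17)
T6 scale by (1, 2): (50/17, -123/17) → (50/17, -246/17); (-21/17, -220/17) → (-21/17, -440/17); (-6, -7) → (-6, -14); (-117/17, -111/17) → (-117/17, -222/17)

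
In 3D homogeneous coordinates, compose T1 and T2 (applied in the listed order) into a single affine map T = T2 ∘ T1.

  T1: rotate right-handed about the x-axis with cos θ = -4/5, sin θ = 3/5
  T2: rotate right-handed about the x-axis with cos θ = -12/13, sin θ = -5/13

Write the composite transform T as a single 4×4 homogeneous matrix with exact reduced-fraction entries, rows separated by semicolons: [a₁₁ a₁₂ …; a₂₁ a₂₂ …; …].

T1 = [1 0 0 0; 0 -4/5 -3/5 0; 0 3/5 -4/5 0; 0 0 0 1]
T2·T1 = [1 0 0 0; 0 63/65 16/65 0; 0 -16/65 63/65 0; 0 0 0 1]

T = [1 0 0 0; 0 63/65 16/65 0; 0 -16/65 63/65 0; 0 0 0 1]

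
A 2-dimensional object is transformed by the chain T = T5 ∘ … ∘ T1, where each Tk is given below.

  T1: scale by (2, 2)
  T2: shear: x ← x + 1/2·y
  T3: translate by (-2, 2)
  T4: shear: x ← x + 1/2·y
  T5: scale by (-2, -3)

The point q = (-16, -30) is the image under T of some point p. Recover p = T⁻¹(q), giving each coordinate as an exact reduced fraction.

T1 = [2 0 0; 0 2 0; 0 0 1]
T2·T1 = [2 1 0; 0 2 0; 0 0 1]
T3·…·T1 = [2 1 -2; 0 2 2; 0 0 1]
T4·…·T1 = [2 2 -1; 0 2 2; 0 0 1]
T5·…·T1 = [-4 -4 2; 0 -6 -6; 0 0 1]
det M = 24; M⁻¹ = [-1/4 1/6 3/2; 0 -1/6 -1; 0 0 1]
M⁻¹ · (-16, -30)ᵀ = (1/2, 4)ᵀ

p = (1/2, 4)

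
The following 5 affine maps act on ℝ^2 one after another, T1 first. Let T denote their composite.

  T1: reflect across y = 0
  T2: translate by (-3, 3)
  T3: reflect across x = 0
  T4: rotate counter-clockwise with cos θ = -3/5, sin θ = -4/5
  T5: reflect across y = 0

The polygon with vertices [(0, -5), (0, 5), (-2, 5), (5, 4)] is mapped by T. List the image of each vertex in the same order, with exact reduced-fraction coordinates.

T1 reflect across y = 0: (0, -5) → (0, 5); (0, 5) → (0, -5); (-2, 5) → (-2, -5); (5, 4) → (5, -4)
T2 translate by (-3, 3): (0, 5) → (-3, 8); (0, -5) → (-3, -2); (-2, -5) → (-5, -2); (5, -4) → (2, -1)
T3 reflect across x = 0: (-3, 8) → (3, 8); (-3, -2) → (3, -2); (-5, -2) → (5, -2); (2, -1) → (-2, -1)
T4 rotate counter-clockwise with cos θ = -3/5, sin θ = -4/5: (3, 8) → (23/5, -36/5); (3, -2) → (-17/5, -6/5); (5, -2) → (-23/5, -14/5); (-2, -1) → (2/5, 11/5)
T5 reflect across y = 0: (23/5, -36/5) → (23/5, 36/5); (-17/5, -6/5) → (-17/5, 6/5); (-23/5, -14/5) → (-23/5, 14/5); (2/5, 11/5) → (2/5, -11/5)

image vertices: (23/5, 36/5), (-17/5, 6/5), (-23/5, 14/5), (2/5, -11/5)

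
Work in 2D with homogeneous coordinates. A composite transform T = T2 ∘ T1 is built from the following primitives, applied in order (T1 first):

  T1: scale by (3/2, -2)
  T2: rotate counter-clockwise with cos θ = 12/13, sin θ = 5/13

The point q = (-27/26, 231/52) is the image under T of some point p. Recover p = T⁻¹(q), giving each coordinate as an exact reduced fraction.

p = (1/2, -9/4)

T1 = [3/2 0 0; 0 -2 0; 0 0 1]
T2·T1 = [18/13 10/13 0; 15/26 -24/13 0; 0 0 1]
det M = -3; M⁻¹ = [8/13 10/39 0; 5/26 -6/13 0; 0 0 1]
M⁻¹ · (-27/26, 231/52)ᵀ = (1/2, -9/4)ᵀ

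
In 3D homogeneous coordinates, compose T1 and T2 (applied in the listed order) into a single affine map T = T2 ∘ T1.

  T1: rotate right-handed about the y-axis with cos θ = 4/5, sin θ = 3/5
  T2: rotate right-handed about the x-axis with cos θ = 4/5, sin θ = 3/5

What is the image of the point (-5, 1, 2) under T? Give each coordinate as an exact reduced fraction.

T(p) = (-14/5, -49/25, 107/25)

T1 rotate right-handed about the y-axis with cos θ = 4/5, sin θ = 3/5: (-5, 1, 2) → (-14/5, 1, 23/5)
T2 rotate right-handed about the x-axis with cos θ = 4/5, sin θ = 3/5: (-14/5, 1, 23/5) → (-14/5, -49/25, 107/25)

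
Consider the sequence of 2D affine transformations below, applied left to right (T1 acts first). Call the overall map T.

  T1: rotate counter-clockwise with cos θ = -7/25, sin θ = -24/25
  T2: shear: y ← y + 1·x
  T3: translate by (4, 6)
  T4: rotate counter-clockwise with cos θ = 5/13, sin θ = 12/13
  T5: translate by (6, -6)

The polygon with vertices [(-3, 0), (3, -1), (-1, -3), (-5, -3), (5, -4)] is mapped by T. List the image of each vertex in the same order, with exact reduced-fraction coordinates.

T1 rotate counter-clockwise with cos θ = -7/25, sin θ = -24/25: (-3, 0) → (21/25, 72/25); (3, -1) → (-9/5, -13/5); (-1, -3) → (-13/5, 9/5); (-5, -3) → (-37/25, 141/25); (5, -4) → (-131/25, -92/25)
T2 shear: y ← y + 1·x: (21/25, 72/25) → (21/25, 93/25); (-9/5, -13/5) → (-9/5, -22/5); (-13/5, 9/5) → (-13/5, -4/5); (-37/25, 141/25) → (-37/25, 104/25); (-131/25, -92/25) → (-131/25, -223/25)
T3 translate by (4, 6): (21/25, 93/25) → (121/25, 243/25); (-9/5, -22/5) → (11/5, 8/5); (-13/5, -4/5) → (7/5, 26/5); (-37/25, 104/25) → (63/25, 254/25); (-131/25, -223/25) → (-31/25, -73/25)
T4 rotate counter-clockwise with cos θ = 5/13, sin θ = 12/13: (121/25, 243/25) → (-2311/325, 2667/325); (11/5, 8/5) → (-41/65, 172/65); (7/5, 26/5) → (-277/65, 214/65); (63/25, 254/25) → (-2733/325, 2026/325); (-31/25, -73/25) → (721/325, -737/325)
T5 translate by (6, -6): (-2311/325, 2667/325) → (-361/325, 717/325); (-41/65, 172/65) → (349/65, -218/65); (-277/65, 214/65) → (113/65, -176/65); (-2733/325, 2026/325) → (-783/325, 76/325); (721/325, -737/325) → (2671/325, -2687/325)

image vertices: (-361/325, 717/325), (349/65, -218/65), (113/65, -176/65), (-783/325, 76/325), (2671/325, -2687/325)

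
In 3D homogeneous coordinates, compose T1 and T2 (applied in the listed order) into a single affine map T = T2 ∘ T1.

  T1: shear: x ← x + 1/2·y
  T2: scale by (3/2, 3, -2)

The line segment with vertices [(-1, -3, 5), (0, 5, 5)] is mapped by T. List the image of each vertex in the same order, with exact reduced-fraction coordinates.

T1 shear: x ← x + 1/2·y: (-1, -3, 5) → (-5/2, -3, 5); (0, 5, 5) → (5/2, 5, 5)
T2 scale by (3/2, 3, -2): (-5/2, -3, 5) → (-15/4, -9, -10); (5/2, 5, 5) → (15/4, 15, -10)

image vertices: (-15/4, -9, -10), (15/4, 15, -10)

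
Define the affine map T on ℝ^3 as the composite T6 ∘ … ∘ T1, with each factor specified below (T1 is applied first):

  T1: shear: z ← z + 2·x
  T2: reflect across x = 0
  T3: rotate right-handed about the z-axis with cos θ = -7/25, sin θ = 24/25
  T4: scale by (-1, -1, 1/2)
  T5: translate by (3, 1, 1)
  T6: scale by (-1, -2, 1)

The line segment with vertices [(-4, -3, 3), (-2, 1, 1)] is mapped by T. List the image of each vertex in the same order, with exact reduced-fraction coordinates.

image vertices: (-31/25, 184/25, -3/2), (-113/25, 32/25, -1/2)

T1 shear: z ← z + 2·x: (-4, -3, 3) → (-4, -3, -5); (-2, 1, 1) → (-2, 1, -3)
T2 reflect across x = 0: (-4, -3, -5) → (4, -3, -5); (-2, 1, -3) → (2, 1, -3)
T3 rotate right-handed about the z-axis with cos θ = -7/25, sin θ = 24/25: (4, -3, -5) → (44/25, 117/25, -5); (2, 1, -3) → (-38/25, 41/25, -3)
T4 scale by (-1, -1, 1/2): (44/25, 117/25, -5) → (-44/25, -117/25, -5/2); (-38/25, 41/25, -3) → (38/25, -41/25, -3/2)
T5 translate by (3, 1, 1): (-44/25, -117/25, -5/2) → (31/25, -92/25, -3/2); (38/25, -41/25, -3/2) → (113/25, -16/25, -1/2)
T6 scale by (-1, -2, 1): (31/25, -92/25, -3/2) → (-31/25, 184/25, -3/2); (113/25, -16/25, -1/2) → (-113/25, 32/25, -1/2)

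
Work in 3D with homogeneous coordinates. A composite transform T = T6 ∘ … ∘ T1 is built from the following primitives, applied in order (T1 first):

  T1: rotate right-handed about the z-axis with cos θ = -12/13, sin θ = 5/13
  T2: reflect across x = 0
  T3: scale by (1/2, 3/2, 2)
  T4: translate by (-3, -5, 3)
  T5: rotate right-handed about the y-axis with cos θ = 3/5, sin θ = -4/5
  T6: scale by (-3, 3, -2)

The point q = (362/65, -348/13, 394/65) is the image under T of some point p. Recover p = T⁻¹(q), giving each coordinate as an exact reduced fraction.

T1 = [-12/13 -5/13 0 0; 5/13 -12/13 0 0; 0 0 1 0; 0 0 0 1]
T2·T1 = [12/13 5/13 0 0; 5/13 -12/13 0 0; 0 0 1 0; 0 0 0 1]
T3·…·T1 = [6/13 5/26 0 0; 15/26 -18/13 0 0; 0 0 2 0; 0 0 0 1]
T4·…·T1 = [6/13 5/26 0 -3; 15/26 -18/13 0 -5; 0 0 2 3; 0 0 0 1]
T5·…·T1 = [18/65 3/26 -8/5 -21/5; 15/26 -18/13 0 -5; 24/65 2/13 6/5 -3/5; 0 0 0 1]
T6·…·T1 = [-54/65 -9/26 24/5 63/5; 45/26 -54/13 0 -15; -48/65 -4/13 -12/5 6/5; 0 0 0 1]
det M = -27; M⁻¹ = [-24/65 10/117 -48/65 266/39; -2/13 -8/39 -4/13 -10/13; 2/15 0 -3/20 -3/2; 0 0 0 1]
M⁻¹ · (362/65, -348/13, 394/65)ᵀ = (-2, 2, -5/3)ᵀ

p = (-2, 2, -5/3)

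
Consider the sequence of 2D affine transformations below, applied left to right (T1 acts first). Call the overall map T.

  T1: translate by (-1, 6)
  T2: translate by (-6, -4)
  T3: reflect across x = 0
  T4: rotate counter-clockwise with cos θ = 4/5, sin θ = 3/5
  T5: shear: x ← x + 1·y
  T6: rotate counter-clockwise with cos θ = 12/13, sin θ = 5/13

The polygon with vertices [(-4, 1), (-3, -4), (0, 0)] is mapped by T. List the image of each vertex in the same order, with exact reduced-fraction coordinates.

T1 translate by (-1, 6): (-4, 1) → (-5, 7); (-3, -4) → (-4, 2); (0, 0) → (-1, 6)
T2 translate by (-6, -4): (-5, 7) → (-11, 3); (-4, 2) → (-10, -2); (-1, 6) → (-7, 2)
T3 reflect across x = 0: (-11, 3) → (11, 3); (-10, -2) → (10, -2); (-7, 2) → (7, 2)
T4 rotate counter-clockwise with cos θ = 4/5, sin θ = 3/5: (11, 3) → (7, 9); (10, -2) → (46/5, 22/5); (7, 2) → (22/5, 29/5)
T5 shear: x ← x + 1·y: (7, 9) → (16, 9); (46/5, 22/5) → (68/5, 22/5); (22/5, 29/5) → (51/5, 29/5)
T6 rotate counter-clockwise with cos θ = 12/13, sin θ = 5/13: (16, 9) → (147/13, 188/13); (68/5, 22/5) → (706/65, 604/65); (51/5, 29/5) → (467/65, 603/65)

image vertices: (147/13, 188/13), (706/65, 604/65), (467/65, 603/65)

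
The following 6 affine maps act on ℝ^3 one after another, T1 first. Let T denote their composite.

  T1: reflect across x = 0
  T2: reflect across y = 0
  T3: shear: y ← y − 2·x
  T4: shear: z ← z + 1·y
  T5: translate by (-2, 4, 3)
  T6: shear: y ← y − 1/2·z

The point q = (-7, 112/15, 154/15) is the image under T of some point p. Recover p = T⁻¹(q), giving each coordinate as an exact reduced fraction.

T1 = [-1 0 0 0; 0 1 0 0; 0 0 1 0; 0 0 0 1]
T2·T1 = [-1 0 0 0; 0 -1 0 0; 0 0 1 0; 0 0 0 1]
T3·…·T1 = [-1 0 0 0; 2 -1 0 0; 0 0 1 0; 0 0 0 1]
T4·…·T1 = [-1 0 0 0; 2 -1 0 0; 2 -1 1 0; 0 0 0 1]
T5·…·T1 = [-1 0 0 -2; 2 -1 0 4; 2 -1 1 3; 0 0 0 1]
T6·…·T1 = [-1 0 0 -2; 1 -1/2 -1/2 5/2; 2 -1 1 3; 0 0 0 1]
det M = 1; M⁻¹ = [-1 0 0 -2; -2 -1 -1/2 0; 0 -1 1/2 1; 0 0 0 1]
M⁻¹ · (-7, 112/15, 154/15)ᵀ = (5, 7/5, -4/3)ᵀ

p = (5, 7/5, -4/3)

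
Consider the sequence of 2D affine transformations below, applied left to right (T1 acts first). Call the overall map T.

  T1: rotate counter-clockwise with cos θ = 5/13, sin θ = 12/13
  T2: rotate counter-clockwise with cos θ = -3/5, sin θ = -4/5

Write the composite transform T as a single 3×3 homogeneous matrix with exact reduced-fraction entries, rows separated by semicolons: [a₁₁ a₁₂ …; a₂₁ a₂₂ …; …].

T1 = [5/13 -12/13 0; 12/13 5/13 0; 0 0 1]
T2·T1 = [33/65 56/65 0; -56/65 33/65 0; 0 0 1]

T = [33/65 56/65 0; -56/65 33/65 0; 0 0 1]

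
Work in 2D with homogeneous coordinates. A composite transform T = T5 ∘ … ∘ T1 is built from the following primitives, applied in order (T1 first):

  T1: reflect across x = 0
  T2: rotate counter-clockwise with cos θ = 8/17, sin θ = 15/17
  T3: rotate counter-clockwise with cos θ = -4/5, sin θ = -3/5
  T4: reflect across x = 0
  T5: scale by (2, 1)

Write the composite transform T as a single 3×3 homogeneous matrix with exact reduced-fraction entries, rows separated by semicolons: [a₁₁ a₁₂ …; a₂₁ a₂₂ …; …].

T1 = [-1 0 0; 0 1 0; 0 0 1]
T2·T1 = [-8/17 -15/17 0; -15/17 8/17 0; 0 0 1]
T3·…·T1 = [-13/85 84/85 0; 84/85 13/85 0; 0 0 1]
T4·…·T1 = [13/85 -84/85 0; 84/85 13/85 0; 0 0 1]
T5·…·T1 = [26/85 -168/85 0; 84/85 13/85 0; 0 0 1]

T = [26/85 -168/85 0; 84/85 13/85 0; 0 0 1]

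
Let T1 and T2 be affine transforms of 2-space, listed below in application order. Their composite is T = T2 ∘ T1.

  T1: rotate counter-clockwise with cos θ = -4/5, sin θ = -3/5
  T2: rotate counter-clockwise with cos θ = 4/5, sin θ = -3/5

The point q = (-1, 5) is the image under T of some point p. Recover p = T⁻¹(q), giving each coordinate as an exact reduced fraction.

p = (1, -5)

T1 = [-4/5 3/5 0; -3/5 -4/5 0; 0 0 1]
T2·T1 = [-1 0 0; 0 -1 0; 0 0 1]
det M = 1; M⁻¹ = [-1 0 0; 0 -1 0; 0 0 1]
M⁻¹ · (-1, 5)ᵀ = (1, -5)ᵀ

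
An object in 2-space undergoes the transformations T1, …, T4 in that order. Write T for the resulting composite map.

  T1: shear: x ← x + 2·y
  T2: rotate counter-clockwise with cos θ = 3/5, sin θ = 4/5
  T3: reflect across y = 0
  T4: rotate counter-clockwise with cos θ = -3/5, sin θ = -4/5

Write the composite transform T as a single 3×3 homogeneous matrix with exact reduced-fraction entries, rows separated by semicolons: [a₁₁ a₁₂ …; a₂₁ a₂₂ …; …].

T = [-1 -2 0; 0 1 0; 0 0 1]

T1 = [1 2 0; 0 1 0; 0 0 1]
T2·T1 = [3/5 2/5 0; 4/5 11/5 0; 0 0 1]
T3·…·T1 = [3/5 2/5 0; -4/5 -11/5 0; 0 0 1]
T4·…·T1 = [-1 -2 0; 0 1 0; 0 0 1]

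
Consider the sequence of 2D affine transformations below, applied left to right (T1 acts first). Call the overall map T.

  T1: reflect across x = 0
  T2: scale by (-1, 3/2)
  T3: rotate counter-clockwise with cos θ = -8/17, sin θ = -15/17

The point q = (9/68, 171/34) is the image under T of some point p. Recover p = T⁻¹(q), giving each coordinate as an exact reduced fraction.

T1 = [-1 0 0; 0 1 0; 0 0 1]
T2·T1 = [1 0 0; 0 3/2 0; 0 0 1]
T3·…·T1 = [-8/17 45/34 0; -15/17 -12/17 0; 0 0 1]
det M = 3/2; M⁻¹ = [-8/17 -15/17 0; 10/17 -16/51 0; 0 0 1]
M⁻¹ · (9/68, 171/34)ᵀ = (-9/2, -3/2)ᵀ

p = (-9/2, -3/2)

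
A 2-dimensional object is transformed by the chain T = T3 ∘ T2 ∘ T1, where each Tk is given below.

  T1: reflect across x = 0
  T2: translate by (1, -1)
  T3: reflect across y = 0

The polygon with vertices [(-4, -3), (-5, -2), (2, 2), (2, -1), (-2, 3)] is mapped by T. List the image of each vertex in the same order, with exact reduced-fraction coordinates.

image vertices: (5, 4), (6, 3), (-1, -1), (-1, 2), (3, -2)

T1 reflect across x = 0: (-4, -3) → (4, -3); (-5, -2) → (5, -2); (2, 2) → (-2, 2); (2, -1) → (-2, -1); (-2, 3) → (2, 3)
T2 translate by (1, -1): (4, -3) → (5, -4); (5, -2) → (6, -3); (-2, 2) → (-1, 1); (-2, -1) → (-1, -2); (2, 3) → (3, 2)
T3 reflect across y = 0: (5, -4) → (5, 4); (6, -3) → (6, 3); (-1, 1) → (-1, -1); (-1, -2) → (-1, 2); (3, 2) → (3, -2)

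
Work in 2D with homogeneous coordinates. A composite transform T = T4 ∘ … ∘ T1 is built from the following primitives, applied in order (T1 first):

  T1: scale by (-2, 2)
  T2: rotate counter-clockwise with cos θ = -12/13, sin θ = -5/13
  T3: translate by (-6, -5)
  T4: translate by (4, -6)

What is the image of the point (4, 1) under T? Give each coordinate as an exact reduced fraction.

T1 scale by (-2, 2): (4, 1) → (-8, 2)
T2 rotate counter-clockwise with cos θ = -12/13, sin θ = -5/13: (-8, 2) → (106/13, 16/13)
T3 translate by (-6, -5): (106/13, 16/13) → (28/13, -49/13)
T4 translate by (4, -6): (28/13, -49/13) → (80/13, -127/13)

T(p) = (80/13, -127/13)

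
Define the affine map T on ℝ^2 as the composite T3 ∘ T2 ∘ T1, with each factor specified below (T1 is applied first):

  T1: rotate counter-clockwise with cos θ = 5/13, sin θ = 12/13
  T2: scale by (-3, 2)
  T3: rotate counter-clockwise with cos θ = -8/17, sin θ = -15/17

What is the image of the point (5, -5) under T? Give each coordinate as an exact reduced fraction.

T(p) = (3090/221, 3265/221)

T1 rotate counter-clockwise with cos θ = 5/13, sin θ = 12/13: (5, -5) → (85/13, 35/13)
T2 scale by (-3, 2): (85/13, 35/13) → (-255/13, 70/13)
T3 rotate counter-clockwise with cos θ = -8/17, sin θ = -15/17: (-255/13, 70/13) → (3090/221, 3265/221)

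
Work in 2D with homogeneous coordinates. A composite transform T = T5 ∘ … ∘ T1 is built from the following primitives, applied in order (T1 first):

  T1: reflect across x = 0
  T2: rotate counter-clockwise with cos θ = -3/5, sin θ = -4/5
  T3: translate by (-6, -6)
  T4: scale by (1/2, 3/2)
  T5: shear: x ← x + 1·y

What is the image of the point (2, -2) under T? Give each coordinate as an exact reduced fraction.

T(p) = (-8, -24/5)

T1 reflect across x = 0: (2, -2) → (-2, -2)
T2 rotate counter-clockwise with cos θ = -3/5, sin θ = -4/5: (-2, -2) → (-2/5, 14/5)
T3 translate by (-6, -6): (-2/5, 14/5) → (-32/5, -16/5)
T4 scale by (1/2, 3/2): (-32/5, -16/5) → (-16/5, -24/5)
T5 shear: x ← x + 1·y: (-16/5, -24/5) → (-8, -24/5)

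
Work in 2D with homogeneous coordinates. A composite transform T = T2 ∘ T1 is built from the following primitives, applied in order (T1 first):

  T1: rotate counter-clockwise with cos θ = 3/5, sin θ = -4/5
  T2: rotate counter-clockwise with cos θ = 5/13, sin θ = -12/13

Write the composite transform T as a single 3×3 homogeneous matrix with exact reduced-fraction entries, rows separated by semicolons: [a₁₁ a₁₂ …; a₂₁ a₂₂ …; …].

T1 = [3/5 4/5 0; -4/5 3/5 0; 0 0 1]
T2·T1 = [-33/65 56/65 0; -56/65 -33/65 0; 0 0 1]

T = [-33/65 56/65 0; -56/65 -33/65 0; 0 0 1]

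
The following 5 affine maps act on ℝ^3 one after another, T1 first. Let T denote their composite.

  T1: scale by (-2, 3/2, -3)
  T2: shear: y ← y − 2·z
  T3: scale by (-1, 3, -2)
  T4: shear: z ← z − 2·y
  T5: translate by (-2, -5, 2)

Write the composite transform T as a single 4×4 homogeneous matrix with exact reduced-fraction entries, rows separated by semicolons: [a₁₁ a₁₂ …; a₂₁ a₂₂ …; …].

T = [2 0 0 -2; 0 9/2 18 -5; 0 -9 -30 2; 0 0 0 1]

T1 = [-2 0 0 0; 0 3/2 0 0; 0 0 -3 0; 0 0 0 1]
T2·T1 = [-2 0 0 0; 0 3/2 6 0; 0 0 -3 0; 0 0 0 1]
T3·…·T1 = [2 0 0 0; 0 9/2 18 0; 0 0 6 0; 0 0 0 1]
T4·…·T1 = [2 0 0 0; 0 9/2 18 0; 0 -9 -30 0; 0 0 0 1]
T5·…·T1 = [2 0 0 -2; 0 9/2 18 -5; 0 -9 -30 2; 0 0 0 1]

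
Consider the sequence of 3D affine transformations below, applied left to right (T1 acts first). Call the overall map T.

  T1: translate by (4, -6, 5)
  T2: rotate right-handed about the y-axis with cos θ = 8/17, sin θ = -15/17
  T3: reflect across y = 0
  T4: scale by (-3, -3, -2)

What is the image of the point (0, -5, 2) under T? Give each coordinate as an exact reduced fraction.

T(p) = (219/17, -33, -232/17)

T1 translate by (4, -6, 5): (0, -5, 2) → (4, -11, 7)
T2 rotate right-handed about the y-axis with cos θ = 8/17, sin θ = -15/17: (4, -11, 7) → (-73/17, -11, 116/17)
T3 reflect across y = 0: (-73/17, -11, 116/17) → (-73/17, 11, 116/17)
T4 scale by (-3, -3, -2): (-73/17, 11, 116/17) → (219/17, -33, -232/17)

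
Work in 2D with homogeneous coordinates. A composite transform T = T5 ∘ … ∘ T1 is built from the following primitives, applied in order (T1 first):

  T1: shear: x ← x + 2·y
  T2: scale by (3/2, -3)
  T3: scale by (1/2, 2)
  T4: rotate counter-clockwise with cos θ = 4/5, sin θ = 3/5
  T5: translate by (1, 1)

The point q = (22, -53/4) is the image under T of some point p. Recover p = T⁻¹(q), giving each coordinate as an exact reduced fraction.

T1 = [1 2 0; 0 1 0; 0 0 1]
T2·T1 = [3/2 3 0; 0 -3 0; 0 0 1]
T3·…·T1 = [3/4 3/2 0; 0 -6 0; 0 0 1]
T4·…·T1 = [3/5 24/5 0; 9/20 -39/10 0; 0 0 1]
T5·…·T1 = [3/5 24/5 1; 9/20 -39/10 1; 0 0 1]
det M = -9/2; M⁻¹ = [13/15 16/15 -29/15; 1/10 -2/15 1/30; 0 0 1]
M⁻¹ · (22, -53/4)ᵀ = (3, 4)ᵀ

p = (3, 4)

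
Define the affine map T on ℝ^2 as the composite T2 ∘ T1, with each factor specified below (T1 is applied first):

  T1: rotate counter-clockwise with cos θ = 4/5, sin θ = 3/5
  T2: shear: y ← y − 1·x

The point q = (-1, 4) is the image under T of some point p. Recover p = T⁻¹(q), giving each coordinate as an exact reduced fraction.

p = (1, 3)

T1 = [4/5 -3/5 0; 3/5 4/5 0; 0 0 1]
T2·T1 = [4/5 -3/5 0; -1/5 7/5 0; 0 0 1]
det M = 1; M⁻¹ = [7/5 3/5 0; 1/5 4/5 0; 0 0 1]
M⁻¹ · (-1, 4)ᵀ = (1, 3)ᵀ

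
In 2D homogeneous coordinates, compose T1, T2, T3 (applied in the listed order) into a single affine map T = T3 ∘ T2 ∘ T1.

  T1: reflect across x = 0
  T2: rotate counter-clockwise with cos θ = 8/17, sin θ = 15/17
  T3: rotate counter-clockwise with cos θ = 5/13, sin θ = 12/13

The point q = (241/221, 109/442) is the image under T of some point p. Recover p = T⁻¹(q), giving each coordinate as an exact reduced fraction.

p = (1/2, -1)

T1 = [-1 0 0; 0 1 0; 0 0 1]
T2·T1 = [-8/17 -15/17 0; -15/17 8/17 0; 0 0 1]
T3·…·T1 = [140/221 -171/221 0; -171/221 -140/221 0; 0 0 1]
det M = -1; M⁻¹ = [140/221 -171/221 0; -171/221 -140/221 0; 0 0 1]
M⁻¹ · (241/221, 109/442)ᵀ = (1/2, -1)ᵀ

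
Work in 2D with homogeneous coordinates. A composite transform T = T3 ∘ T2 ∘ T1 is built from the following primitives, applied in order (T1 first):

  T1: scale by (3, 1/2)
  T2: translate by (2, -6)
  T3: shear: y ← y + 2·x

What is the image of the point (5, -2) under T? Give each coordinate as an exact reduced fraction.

T(p) = (17, 27)

T1 scale by (3, 1/2): (5, -2) → (15, -1)
T2 translate by (2, -6): (15, -1) → (17, -7)
T3 shear: y ← y + 2·x: (17, -7) → (17, 27)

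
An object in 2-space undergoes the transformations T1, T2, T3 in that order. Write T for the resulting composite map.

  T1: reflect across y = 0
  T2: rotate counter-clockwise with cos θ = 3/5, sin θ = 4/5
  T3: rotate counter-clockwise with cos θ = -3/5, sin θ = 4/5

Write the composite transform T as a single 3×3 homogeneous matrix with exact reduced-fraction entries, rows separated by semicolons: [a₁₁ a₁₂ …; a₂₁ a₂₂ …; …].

T = [-1 0 0; 0 1 0; 0 0 1]

T1 = [1 0 0; 0 -1 0; 0 0 1]
T2·T1 = [3/5 4/5 0; 4/5 -3/5 0; 0 0 1]
T3·…·T1 = [-1 0 0; 0 1 0; 0 0 1]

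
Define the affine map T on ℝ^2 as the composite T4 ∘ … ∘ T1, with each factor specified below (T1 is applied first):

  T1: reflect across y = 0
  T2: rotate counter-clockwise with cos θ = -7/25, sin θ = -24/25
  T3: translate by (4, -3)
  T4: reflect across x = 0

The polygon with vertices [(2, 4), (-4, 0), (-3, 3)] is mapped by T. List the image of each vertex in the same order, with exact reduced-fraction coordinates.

image vertices: (2/5, -19/5), (-128/25, 21/25), (-49/25, 18/25)

T1 reflect across y = 0: (2, 4) → (2, -4); (-4, 0) → (-4, 0); (-3, 3) → (-3, -3)
T2 rotate counter-clockwise with cos θ = -7/25, sin θ = -24/25: (2, -4) → (-22/5, -4/5); (-4, 0) → (28/25, 96/25); (-3, -3) → (-51/25, 93/25)
T3 translate by (4, -3): (-22/5, -4/5) → (-2/5, -19/5); (28/25, 96/25) → (128/25, 21/25); (-51/25, 93/25) → (49/25, 18/25)
T4 reflect across x = 0: (-2/5, -19/5) → (2/5, -19/5); (128/25, 21/25) → (-128/25, 21/25); (49/25, 18/25) → (-49/25, 18/25)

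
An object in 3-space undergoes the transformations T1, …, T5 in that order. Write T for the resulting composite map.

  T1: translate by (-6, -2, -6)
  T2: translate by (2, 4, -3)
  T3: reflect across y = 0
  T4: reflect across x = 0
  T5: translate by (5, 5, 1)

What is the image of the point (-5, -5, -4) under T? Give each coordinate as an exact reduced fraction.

T1 translate by (-6, -2, -6): (-5, -5, -4) → (-11, -7, -10)
T2 translate by (2, 4, -3): (-11, -7, -10) → (-9, -3, -13)
T3 reflect across y = 0: (-9, -3, -13) → (-9, 3, -13)
T4 reflect across x = 0: (-9, 3, -13) → (9, 3, -13)
T5 translate by (5, 5, 1): (9, 3, -13) → (14, 8, -12)

T(p) = (14, 8, -12)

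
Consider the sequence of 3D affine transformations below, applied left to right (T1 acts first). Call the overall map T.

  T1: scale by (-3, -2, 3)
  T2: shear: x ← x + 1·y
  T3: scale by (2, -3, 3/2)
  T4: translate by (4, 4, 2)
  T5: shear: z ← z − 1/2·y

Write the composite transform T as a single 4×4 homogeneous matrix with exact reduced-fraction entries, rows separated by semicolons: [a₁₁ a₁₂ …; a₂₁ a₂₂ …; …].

T = [-6 -4 0 4; 0 6 0 4; 0 -3 9/2 0; 0 0 0 1]

T1 = [-3 0 0 0; 0 -2 0 0; 0 0 3 0; 0 0 0 1]
T2·T1 = [-3 -2 0 0; 0 -2 0 0; 0 0 3 0; 0 0 0 1]
T3·…·T1 = [-6 -4 0 0; 0 6 0 0; 0 0 9/2 0; 0 0 0 1]
T4·…·T1 = [-6 -4 0 4; 0 6 0 4; 0 0 9/2 2; 0 0 0 1]
T5·…·T1 = [-6 -4 0 4; 0 6 0 4; 0 -3 9/2 0; 0 0 0 1]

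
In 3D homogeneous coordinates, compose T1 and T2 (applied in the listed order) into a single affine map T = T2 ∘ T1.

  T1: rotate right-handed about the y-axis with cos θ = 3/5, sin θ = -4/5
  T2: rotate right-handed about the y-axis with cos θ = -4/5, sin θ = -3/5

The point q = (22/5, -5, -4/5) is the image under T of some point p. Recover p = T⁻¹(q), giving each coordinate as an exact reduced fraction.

p = (-4, -5, 2)

T1 = [3/5 0 -4/5 0; 0 1 0 0; 4/5 0 3/5 0; 0 0 0 1]
T2·T1 = [-24/25 0 7/25 0; 0 1 0 0; -7/25 0 -24/25 0; 0 0 0 1]
det M = 1; M⁻¹ = [-24/25 0 -7/25 0; 0 1 0 0; 7/25 0 -24/25 0; 0 0 0 1]
M⁻¹ · (22/5, -5, -4/5)ᵀ = (-4, -5, 2)ᵀ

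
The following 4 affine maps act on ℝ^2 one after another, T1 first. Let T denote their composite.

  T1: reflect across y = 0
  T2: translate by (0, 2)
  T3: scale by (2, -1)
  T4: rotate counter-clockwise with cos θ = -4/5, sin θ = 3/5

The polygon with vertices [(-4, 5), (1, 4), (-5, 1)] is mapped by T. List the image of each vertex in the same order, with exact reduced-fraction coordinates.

image vertices: (23/5, -36/5), (-14/5, -2/5), (43/5, -26/5)

T1 reflect across y = 0: (-4, 5) → (-4, -5); (1, 4) → (1, -4); (-5, 1) → (-5, -1)
T2 translate by (0, 2): (-4, -5) → (-4, -3); (1, -4) → (1, -2); (-5, -1) → (-5, 1)
T3 scale by (2, -1): (-4, -3) → (-8, 3); (1, -2) → (2, 2); (-5, 1) → (-10, -1)
T4 rotate counter-clockwise with cos θ = -4/5, sin θ = 3/5: (-8, 3) → (23/5, -36/5); (2, 2) → (-14/5, -2/5); (-10, -1) → (43/5, -26/5)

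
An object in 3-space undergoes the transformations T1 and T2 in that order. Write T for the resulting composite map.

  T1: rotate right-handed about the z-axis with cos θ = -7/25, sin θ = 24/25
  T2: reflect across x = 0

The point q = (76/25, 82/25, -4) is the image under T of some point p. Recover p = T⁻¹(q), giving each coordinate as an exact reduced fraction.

T1 = [-7/25 -24/25 0 0; 24/25 -7/25 0 0; 0 0 1 0; 0 0 0 1]
T2·T1 = [7/25 24/25 0 0; 24/25 -7/25 0 0; 0 0 1 0; 0 0 0 1]
det M = -1; M⁻¹ = [7/25 24/25 0 0; 24/25 -7/25 0 0; 0 0 1 0; 0 0 0 1]
M⁻¹ · (76/25, 82/25, -4)ᵀ = (4, 2, -4)ᵀ

p = (4, 2, -4)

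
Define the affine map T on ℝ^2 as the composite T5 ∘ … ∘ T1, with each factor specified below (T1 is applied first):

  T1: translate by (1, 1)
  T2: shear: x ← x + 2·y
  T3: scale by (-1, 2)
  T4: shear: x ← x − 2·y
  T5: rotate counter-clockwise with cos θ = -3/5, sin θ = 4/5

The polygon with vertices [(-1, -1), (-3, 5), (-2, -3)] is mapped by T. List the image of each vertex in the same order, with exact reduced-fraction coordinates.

T1 translate by (1, 1): (-1, -1) → (0, 0); (-3, 5) → (-2, 6); (-2, -3) → (-1, -2)
T2 shear: x ← x + 2·y: (0, 0) → (0, 0); (-2, 6) → (10, 6); (-1, -2) → (-5, -2)
T3 scale by (-1, 2): (0, 0) → (0, 0); (10, 6) → (-10, 12); (-5, -2) → (5, -4)
T4 shear: x ← x − 2·y: (0, 0) → (0, 0); (-10, 12) → (-34, 12); (5, -4) → (13, -4)
T5 rotate counter-clockwise with cos θ = -3/5, sin θ = 4/5: (0, 0) → (0, 0); (-34, 12) → (54/5, -172/5); (13, -4) → (-23/5, 64/5)

image vertices: (0, 0), (54/5, -172/5), (-23/5, 64/5)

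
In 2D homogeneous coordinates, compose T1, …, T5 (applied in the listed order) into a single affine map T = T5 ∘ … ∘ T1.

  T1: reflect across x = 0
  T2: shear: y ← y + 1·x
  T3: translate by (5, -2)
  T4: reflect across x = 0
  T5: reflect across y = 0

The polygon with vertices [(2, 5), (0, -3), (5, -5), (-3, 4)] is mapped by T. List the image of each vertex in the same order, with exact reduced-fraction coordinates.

image vertices: (-3, -1), (-5, 5), (0, 12), (-8, -5)

T1 reflect across x = 0: (2, 5) → (-2, 5); (0, -3) → (0, -3); (5, -5) → (-5, -5); (-3, 4) → (3, 4)
T2 shear: y ← y + 1·x: (-2, 5) → (-2, 3); (0, -3) → (0, -3); (-5, -5) → (-5, -10); (3, 4) → (3, 7)
T3 translate by (5, -2): (-2, 3) → (3, 1); (0, -3) → (5, -5); (-5, -10) → (0, -12); (3, 7) → (8, 5)
T4 reflect across x = 0: (3, 1) → (-3, 1); (5, -5) → (-5, -5); (0, -12) → (0, -12); (8, 5) → (-8, 5)
T5 reflect across y = 0: (-3, 1) → (-3, -1); (-5, -5) → (-5, 5); (0, -12) → (0, 12); (-8, 5) → (-8, -5)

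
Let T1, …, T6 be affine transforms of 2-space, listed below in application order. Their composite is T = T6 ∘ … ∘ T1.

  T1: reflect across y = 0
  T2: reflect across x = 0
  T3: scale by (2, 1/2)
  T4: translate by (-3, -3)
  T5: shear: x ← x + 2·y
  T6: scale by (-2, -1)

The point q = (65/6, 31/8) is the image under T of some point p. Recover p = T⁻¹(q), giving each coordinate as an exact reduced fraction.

p = (-8/3, 7/4)

T1 = [1 0 0; 0 -1 0; 0 0 1]
T2·T1 = [-1 0 0; 0 -1 0; 0 0 1]
T3·…·T1 = [-2 0 0; 0 -1/2 0; 0 0 1]
T4·…·T1 = [-2 0 -3; 0 -1/2 -3; 0 0 1]
T5·…·T1 = [-2 -1 -9; 0 -1/2 -3; 0 0 1]
T6·…·T1 = [4 2 18; 0 1/2 3; 0 0 1]
det M = 2; M⁻¹ = [1/4 -1 -3/2; 0 2 -6; 0 0 1]
M⁻¹ · (65/6, 31/8)ᵀ = (-8/3, 7/4)ᵀ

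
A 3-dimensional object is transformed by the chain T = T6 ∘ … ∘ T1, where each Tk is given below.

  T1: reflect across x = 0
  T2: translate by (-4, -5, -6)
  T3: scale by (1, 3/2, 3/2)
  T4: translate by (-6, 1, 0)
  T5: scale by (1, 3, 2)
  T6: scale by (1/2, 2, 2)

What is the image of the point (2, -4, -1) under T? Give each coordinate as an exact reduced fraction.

T1 reflect across x = 0: (2, -4, -1) → (-2, -4, -1)
T2 translate by (-4, -5, -6): (-2, -4, -1) → (-6, -9, -7)
T3 scale by (1, 3/2, 3/2): (-6, -9, -7) → (-6, -27/2, -21/2)
T4 translate by (-6, 1, 0): (-6, -27/2, -21/2) → (-12, -25/2, -21/2)
T5 scale by (1, 3, 2): (-12, -25/2, -21/2) → (-12, -75/2, -21)
T6 scale by (1/2, 2, 2): (-12, -75/2, -21) → (-6, -75, -42)

T(p) = (-6, -75, -42)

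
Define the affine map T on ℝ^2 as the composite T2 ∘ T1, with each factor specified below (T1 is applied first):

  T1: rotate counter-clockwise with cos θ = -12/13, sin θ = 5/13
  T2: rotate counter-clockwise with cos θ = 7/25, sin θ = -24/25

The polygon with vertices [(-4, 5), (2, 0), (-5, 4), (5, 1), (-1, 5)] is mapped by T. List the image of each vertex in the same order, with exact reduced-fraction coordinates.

T1 rotate counter-clockwise with cos θ = -12/13, sin θ = 5/13: (-4, 5) → (23/13, -80/13); (2, 0) → (-24/13, 10/13); (-5, 4) → (40/13, -73/13); (5, 1) → (-5, 1); (-1, 5) → (-1, -5)
T2 rotate counter-clockwise with cos θ = 7/25, sin θ = -24/25: (23/13, -80/13) → (-1759/325, -1112/325); (-24/13, 10/13) → (72/325, 646/325); (40/13, -73/13) → (-1472/325, -1471/325); (-5, 1) → (-11/25, 127/25); (-1, -5) → (-127/25, -11/25)

image vertices: (-1759/325, -1112/325), (72/325, 646/325), (-1472/325, -1471/325), (-11/25, 127/25), (-127/25, -11/25)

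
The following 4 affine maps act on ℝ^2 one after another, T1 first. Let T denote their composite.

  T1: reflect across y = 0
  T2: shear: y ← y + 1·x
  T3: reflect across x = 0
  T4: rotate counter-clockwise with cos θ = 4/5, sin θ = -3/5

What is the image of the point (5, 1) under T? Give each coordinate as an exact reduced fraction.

T(p) = (-8/5, 31/5)

T1 reflect across y = 0: (5, 1) → (5, -1)
T2 shear: y ← y + 1·x: (5, -1) → (5, 4)
T3 reflect across x = 0: (5, 4) → (-5, 4)
T4 rotate counter-clockwise with cos θ = 4/5, sin θ = -3/5: (-5, 4) → (-8/5, 31/5)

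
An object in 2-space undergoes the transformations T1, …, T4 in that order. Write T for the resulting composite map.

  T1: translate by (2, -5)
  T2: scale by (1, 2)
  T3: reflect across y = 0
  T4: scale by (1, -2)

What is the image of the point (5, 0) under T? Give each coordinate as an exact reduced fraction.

T1 translate by (2, -5): (5, 0) → (7, -5)
T2 scale by (1, 2): (7, -5) → (7, -10)
T3 reflect across y = 0: (7, -10) → (7, 10)
T4 scale by (1, -2): (7, 10) → (7, -20)

T(p) = (7, -20)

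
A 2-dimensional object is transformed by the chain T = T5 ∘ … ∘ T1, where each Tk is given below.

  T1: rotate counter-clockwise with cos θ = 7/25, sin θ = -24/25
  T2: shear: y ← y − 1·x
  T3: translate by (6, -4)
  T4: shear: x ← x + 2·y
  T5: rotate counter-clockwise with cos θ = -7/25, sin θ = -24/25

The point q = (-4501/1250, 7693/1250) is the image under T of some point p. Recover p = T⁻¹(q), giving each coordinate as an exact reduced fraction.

T1 = [7/25 24/25 0; -24/25 7/25 0; 0 0 1]
T2·T1 = [7/25 24/25 0; -31/25 -17/25 0; 0 0 1]
T3·…·T1 = [7/25 24/25 6; -31/25 -17/25 -4; 0 0 1]
T4·…·T1 = [-11/5 -2/5 -2; -31/25 -17/25 -4; 0 0 1]
T5·…·T1 = [-359/625 -338/625 -82/25; 1537/625 359/625 76/25; 0 0 1]
det M = 1; M⁻¹ = [359/625 338/625 6/25; -1537/625 -359/625 -158/25; 0 0 1]
M⁻¹ · (-4501/1250, 7693/1250)ᵀ = (3/2, -1)ᵀ

p = (3/2, -1)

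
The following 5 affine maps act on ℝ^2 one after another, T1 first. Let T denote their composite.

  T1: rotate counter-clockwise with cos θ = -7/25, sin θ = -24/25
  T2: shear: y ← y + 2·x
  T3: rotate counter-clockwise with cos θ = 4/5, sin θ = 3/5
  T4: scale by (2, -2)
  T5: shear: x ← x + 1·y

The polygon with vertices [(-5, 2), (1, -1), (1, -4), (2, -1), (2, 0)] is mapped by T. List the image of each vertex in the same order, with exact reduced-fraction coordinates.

T1 rotate counter-clockwise with cos θ = -7/25, sin θ = -24/25: (-5, 2) → (83/25, 106/25); (1, -1) → (-31/25, -17/25); (1, -4) → (-103/25, 4/25); (2, -1) → (-38/25, -41/25); (2, 0) → (-14/25, -48/25)
T2 shear: y ← y + 2·x: (83/25, 106/25) → (83/25, 272/25); (-31/25, -17/25) → (-31/25, -79/25); (-103/25, 4/25) → (-103/25, -202/25); (-38/25, -41/25) → (-38/25, -117/25); (-14/25, -48/25) → (-14/25, -76/25)
T3 rotate counter-clockwise with cos θ = 4/5, sin θ = 3/5: (83/25, 272/25) → (-484/125, 1337/125); (-31/25, -79/25) → (113/125, -409/125); (-103/25, -202/25) → (194/125, -1117/125); (-38/25, -117/25) → (199/125, -582/125); (-14/25, -76/25) → (172/125, -346/125)
T4 scale by (2, -2): (-484/125, 1337/125) → (-968/125, -2674/125); (113/125, -409/125) → (226/125, 818/125); (194/125, -1117/125) → (388/125, 2234/125); (199/125, -582/125) → (398/125, 1164/125); (172/125, -346/125) → (344/125, 692/125)
T5 shear: x ← x + 1·y: (-968/125, -2674/125) → (-3642/125, -2674/125); (226/125, 818/125) → (1044/125, 818/125); (388/125, 2234/125) → (2622/125, 2234/125); (398/125, 1164/125) → (1562/125, 1164/125); (344/125, 692/125) → (1036/125, 692/125)

image vertices: (-3642/125, -2674/125), (1044/125, 818/125), (2622/125, 2234/125), (1562/125, 1164/125), (1036/125, 692/125)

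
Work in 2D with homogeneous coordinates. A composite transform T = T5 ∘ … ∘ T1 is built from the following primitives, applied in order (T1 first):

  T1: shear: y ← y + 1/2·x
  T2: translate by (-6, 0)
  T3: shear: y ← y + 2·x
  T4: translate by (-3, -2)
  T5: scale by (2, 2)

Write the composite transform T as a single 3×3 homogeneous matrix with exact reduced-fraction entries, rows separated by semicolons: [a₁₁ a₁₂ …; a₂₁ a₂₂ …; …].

T1 = [1 0 0; 1/2 1 0; 0 0 1]
T2·T1 = [1 0 -6; 1/2 1 0; 0 0 1]
T3·…·T1 = [1 0 -6; 5/2 1 -12; 0 0 1]
T4·…·T1 = [1 0 -9; 5/2 1 -14; 0 0 1]
T5·…·T1 = [2 0 -18; 5 2 -28; 0 0 1]

T = [2 0 -18; 5 2 -28; 0 0 1]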